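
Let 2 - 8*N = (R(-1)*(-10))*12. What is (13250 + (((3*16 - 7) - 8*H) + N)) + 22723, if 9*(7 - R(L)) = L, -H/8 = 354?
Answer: 705323/12 ≈ 58777.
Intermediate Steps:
H = -2832 (H = -8*354 = -2832)
R(L) = 7 - L/9
N = 1283/12 (N = ¼ - (7 - ⅑*(-1))*(-10)*12/8 = ¼ - (7 + ⅑)*(-10)*12/8 = ¼ - (64/9)*(-10)*12/8 = ¼ - (-80)*12/9 = ¼ - ⅛*(-2560/3) = ¼ + 320/3 = 1283/12 ≈ 106.92)
(13250 + (((3*16 - 7) - 8*H) + N)) + 22723 = (13250 + (((3*16 - 7) - 8*(-2832)) + 1283/12)) + 22723 = (13250 + (((48 - 7) + 22656) + 1283/12)) + 22723 = (13250 + ((41 + 22656) + 1283/12)) + 22723 = (13250 + (22697 + 1283/12)) + 22723 = (13250 + 273647/12) + 22723 = 432647/12 + 22723 = 705323/12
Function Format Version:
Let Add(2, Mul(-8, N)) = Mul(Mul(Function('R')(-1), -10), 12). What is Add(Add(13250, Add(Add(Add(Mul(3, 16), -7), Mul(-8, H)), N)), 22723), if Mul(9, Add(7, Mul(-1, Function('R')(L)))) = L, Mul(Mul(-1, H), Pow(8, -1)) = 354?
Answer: Rational(705323, 12) ≈ 58777.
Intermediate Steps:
H = -2832 (H = Mul(-8, 354) = -2832)
Function('R')(L) = Add(7, Mul(Rational(-1, 9), L))
N = Rational(1283, 12) (N = Add(Rational(1, 4), Mul(Rational(-1, 8), Mul(Mul(Add(7, Mul(Rational(-1, 9), -1)), -10), 12))) = Add(Rational(1, 4), Mul(Rational(-1, 8), Mul(Mul(Add(7, Rational(1, 9)), -10), 12))) = Add(Rational(1, 4), Mul(Rational(-1, 8), Mul(Mul(Rational(64, 9), -10), 12))) = Add(Rational(1, 4), Mul(Rational(-1, 8), Mul(Rational(-640, 9), 12))) = Add(Rational(1, 4), Mul(Rational(-1, 8), Rational(-2560, 3))) = Add(Rational(1, 4), Rational(320, 3)) = Rational(1283, 12) ≈ 106.92)
Add(Add(13250, Add(Add(Add(Mul(3, 16), -7), Mul(-8, H)), N)), 22723) = Add(Add(13250, Add(Add(Add(Mul(3, 16), -7), Mul(-8, -2832)), Rational(1283, 12))), 22723) = Add(Add(13250, Add(Add(Add(48, -7), 22656), Rational(1283, 12))), 22723) = Add(Add(13250, Add(Add(41, 22656), Rational(1283, 12))), 22723) = Add(Add(13250, Add(22697, Rational(1283, 12))), 22723) = Add(Add(13250, Rational(273647, 12)), 22723) = Add(Rational(432647, 12), 22723) = Rational(705323, 12)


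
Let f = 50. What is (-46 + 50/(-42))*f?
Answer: -49550/21 ≈ -2359.5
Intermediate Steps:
(-46 + 50/(-42))*f = (-46 + 50/(-42))*50 = (-46 + 50*(-1/42))*50 = (-46 - 25/21)*50 = -991/21*50 = -49550/21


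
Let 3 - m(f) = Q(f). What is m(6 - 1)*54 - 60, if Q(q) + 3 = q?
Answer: -6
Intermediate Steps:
Q(q) = -3 + q
m(f) = 6 - f (m(f) = 3 - (-3 + f) = 3 + (3 - f) = 6 - f)
m(6 - 1)*54 - 60 = (6 - (6 - 1))*54 - 60 = (6 - 1*5)*54 - 60 = (6 - 5)*54 - 60 = 1*54 - 60 = 54 - 60 = -6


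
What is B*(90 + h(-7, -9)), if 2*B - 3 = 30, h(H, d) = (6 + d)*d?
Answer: 3861/2 ≈ 1930.5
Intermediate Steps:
h(H, d) = d*(6 + d)
B = 33/2 (B = 3/2 + (½)*30 = 3/2 + 15 = 33/2 ≈ 16.500)
B*(90 + h(-7, -9)) = 33*(90 - 9*(6 - 9))/2 = 33*(90 - 9*(-3))/2 = 33*(90 + 27)/2 = (33/2)*117 = 3861/2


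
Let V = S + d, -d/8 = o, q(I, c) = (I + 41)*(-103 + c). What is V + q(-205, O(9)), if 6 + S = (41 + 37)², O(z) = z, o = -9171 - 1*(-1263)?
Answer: 84758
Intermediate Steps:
o = -7908 (o = -9171 + 1263 = -7908)
q(I, c) = (-103 + c)*(41 + I) (q(I, c) = (41 + I)*(-103 + c) = (-103 + c)*(41 + I))
d = 63264 (d = -8*(-7908) = 63264)
S = 6078 (S = -6 + (41 + 37)² = -6 + 78² = -6 + 6084 = 6078)
V = 69342 (V = 6078 + 63264 = 69342)
V + q(-205, O(9)) = 69342 + (-4223 - 103*(-205) + 41*9 - 205*9) = 69342 + (-4223 + 21115 + 369 - 1845) = 69342 + 15416 = 84758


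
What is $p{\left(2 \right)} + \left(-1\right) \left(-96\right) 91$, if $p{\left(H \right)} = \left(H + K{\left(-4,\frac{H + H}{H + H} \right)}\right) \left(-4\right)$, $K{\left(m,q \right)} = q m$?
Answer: $8744$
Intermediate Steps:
$K{\left(m,q \right)} = m q$
$p{\left(H \right)} = 16 - 4 H$ ($p{\left(H \right)} = \left(H - 4 \frac{H + H}{H + H}\right) \left(-4\right) = \left(H - 4 \frac{2 H}{2 H}\right) \left(-4\right) = \left(H - 4 \cdot 2 H \frac{1}{2 H}\right) \left(-4\right) = \left(H - 4\right) \left(-4\right) = \left(-4 + H\right) \left(-4\right) = 16 - 4 H$)
$p{\left(2 \right)} + \left(-1\right) \left(-96\right) 91 = \left(16 - 8\right) + \left(-1\right) \left(-96\right) 91 = \left(16 - 8\right) + 96 \cdot 91 = 8 + 8736 = 8744$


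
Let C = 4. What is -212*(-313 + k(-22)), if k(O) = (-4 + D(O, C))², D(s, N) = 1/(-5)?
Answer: 1565408/25 ≈ 62616.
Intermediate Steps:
D(s, N) = -⅕
k(O) = 441/25 (k(O) = (-4 - ⅕)² = (-21/5)² = 441/25)
-212*(-313 + k(-22)) = -212*(-313 + 441/25) = -212*(-7384/25) = 1565408/25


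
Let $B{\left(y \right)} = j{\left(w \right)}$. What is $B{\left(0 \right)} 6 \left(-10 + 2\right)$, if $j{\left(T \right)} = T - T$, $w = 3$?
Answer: $0$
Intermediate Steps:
$j{\left(T \right)} = 0$
$B{\left(y \right)} = 0$
$B{\left(0 \right)} 6 \left(-10 + 2\right) = 0 \cdot 6 \left(-10 + 2\right) = 0 \cdot 6 \left(-8\right) = 0 \left(-48\right) = 0$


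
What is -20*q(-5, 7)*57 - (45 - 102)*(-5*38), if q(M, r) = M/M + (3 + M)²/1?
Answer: -16530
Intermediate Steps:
q(M, r) = 1 + (3 + M)² (q(M, r) = 1 + (3 + M)²*1 = 1 + (3 + M)²)
-20*q(-5, 7)*57 - (45 - 102)*(-5*38) = -20*(1 + (3 - 5)²)*57 - (45 - 102)*(-5*38) = -20*(1 + (-2)²)*57 - (-57)*(-190) = -20*(1 + 4)*57 - 1*10830 = -20*5*57 - 10830 = -100*57 - 10830 = -5700 - 10830 = -16530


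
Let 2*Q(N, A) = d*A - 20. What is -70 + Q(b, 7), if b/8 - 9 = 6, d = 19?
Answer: -27/2 ≈ -13.500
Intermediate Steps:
b = 120 (b = 72 + 8*6 = 72 + 48 = 120)
Q(N, A) = -10 + 19*A/2 (Q(N, A) = (19*A - 20)/2 = (-20 + 19*A)/2 = -10 + 19*A/2)
-70 + Q(b, 7) = -70 + (-10 + (19/2)*7) = -70 + (-10 + 133/2) = -70 + 113/2 = -27/2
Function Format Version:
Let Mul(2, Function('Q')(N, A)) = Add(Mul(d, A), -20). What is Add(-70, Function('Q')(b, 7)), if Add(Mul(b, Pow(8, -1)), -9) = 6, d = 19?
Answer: Rational(-27, 2) ≈ -13.500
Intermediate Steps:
b = 120 (b = Add(72, Mul(8, 6)) = Add(72, 48) = 120)
Function('Q')(N, A) = Add(-10, Mul(Rational(19, 2), A)) (Function('Q')(N, A) = Mul(Rational(1, 2), Add(Mul(19, A), -20)) = Mul(Rational(1, 2), Add(-20, Mul(19, A))) = Add(-10, Mul(Rational(19, 2), A)))
Add(-70, Function('Q')(b, 7)) = Add(-70, Add(-10, Mul(Rational(19, 2), 7))) = Add(-70, Add(-10, Rational(133, 2))) = Add(-70, Rational(113, 2)) = Rational(-27, 2)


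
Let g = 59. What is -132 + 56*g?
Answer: 3172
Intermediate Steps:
-132 + 56*g = -132 + 56*59 = -132 + 3304 = 3172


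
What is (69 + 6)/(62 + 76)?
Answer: 25/46 ≈ 0.54348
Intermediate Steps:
(69 + 6)/(62 + 76) = 75/138 = 75*(1/138) = 25/46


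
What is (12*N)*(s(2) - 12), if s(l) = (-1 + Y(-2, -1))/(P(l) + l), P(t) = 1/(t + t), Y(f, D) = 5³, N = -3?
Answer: -1552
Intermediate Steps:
Y(f, D) = 125
P(t) = 1/(2*t)
s(l) = 124/(l + 1/(2*l)) (s(l) = (-1 + 125)/(1/(2*l) + l) = 124/(l + 1/(2*l)))
(12*N)*(s(2) - 12) = (12*(-3))*(248*2/(1 + 2*2²) - 12) = -36*(248*2/(1 + 2*4) - 12) = -36*(248*2/(1 + 8) - 12) = -36*(248*2/9 - 12) = -36*(248*2*(⅑) - 12) = -36*(496/9 - 12) = -36*388/9 = -1552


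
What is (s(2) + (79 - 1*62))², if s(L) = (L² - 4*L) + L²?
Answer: 289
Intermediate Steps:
s(L) = -4*L + 2*L²
(s(2) + (79 - 1*62))² = (2*2*(-2 + 2) + (79 - 1*62))² = (2*2*0 + (79 - 62))² = (0 + 17)² = 17² = 289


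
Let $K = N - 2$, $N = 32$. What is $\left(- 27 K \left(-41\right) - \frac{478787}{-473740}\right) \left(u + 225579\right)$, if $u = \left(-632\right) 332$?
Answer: $\frac{49575893573237}{94748} \approx 5.2324 \cdot 10^{8}$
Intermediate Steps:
$K = 30$ ($K = 32 - 2 = 30$)
$u = -209824$
$\left(- 27 K \left(-41\right) - \frac{478787}{-473740}\right) \left(u + 225579\right) = \left(\left(-27\right) 30 \left(-41\right) - \frac{478787}{-473740}\right) \left(-209824 + 225579\right) = \left(\left(-810\right) \left(-41\right) - - \frac{478787}{473740}\right) 15755 = \left(33210 + \frac{478787}{473740}\right) 15755 = \frac{15733384187}{473740} \cdot 15755 = \frac{49575893573237}{94748}$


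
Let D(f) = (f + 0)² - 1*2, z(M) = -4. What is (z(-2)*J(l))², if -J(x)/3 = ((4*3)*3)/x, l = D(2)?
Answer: 46656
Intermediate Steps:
D(f) = -2 + f² (D(f) = f² - 2 = -2 + f²)
l = 2 (l = -2 + 2² = -2 + 4 = 2)
J(x) = -108/x (J(x) = -3*(4*3)*3/x = -3*12*3/x = -108/x)
(z(-2)*J(l))² = (-(-432)/2)² = (-4*(-54))² = 216² = 46656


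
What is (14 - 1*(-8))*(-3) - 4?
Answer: -70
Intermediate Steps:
(14 - 1*(-8))*(-3) - 4 = (14 + 8)*(-3) - 4 = 22*(-3) - 4 = -66 - 4 = -70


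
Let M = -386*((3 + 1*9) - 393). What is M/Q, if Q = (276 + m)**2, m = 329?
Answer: 147066/366025 ≈ 0.40179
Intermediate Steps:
Q = 366025 (Q = (276 + 329)**2 = 605**2 = 366025)
M = 147066 (M = -386*((3 + 9) - 393) = -386*(12 - 393) = -386*(-381) = 147066)
M/Q = 147066/366025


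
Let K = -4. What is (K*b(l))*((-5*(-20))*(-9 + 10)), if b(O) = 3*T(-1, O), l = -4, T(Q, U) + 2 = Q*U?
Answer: -2400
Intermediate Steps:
T(Q, U) = -2 + Q*U
b(O) = -6 - 3*O (b(O) = 3*(-2 - O) = -6 - 3*O)
(K*b(l))*((-5*(-20))*(-9 + 10)) = (-4*(-6 - 3*(-4)))*((-5*(-20))*(-9 + 10)) = (-4*(-6 + 12))*(100*1) = -4*6*100 = -24*100 = -2400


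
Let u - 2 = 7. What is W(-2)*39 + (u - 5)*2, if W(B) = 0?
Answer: 8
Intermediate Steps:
u = 9 (u = 2 + 7 = 9)
W(-2)*39 + (u - 5)*2 = 0*39 + (9 - 5)*2 = 0 + 4*2 = 0 + 8 = 8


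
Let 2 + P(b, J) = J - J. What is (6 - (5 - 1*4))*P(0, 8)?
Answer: -10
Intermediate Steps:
P(b, J) = -2 (P(b, J) = -2 + (J - J) = -2 + 0 = -2)
(6 - (5 - 1*4))*P(0, 8) = (6 - (5 - 1*4))*(-2) = (6 - (5 - 4))*(-2) = (6 - 1*1)*(-2) = (6 - 1)*(-2) = 5*(-2) = -10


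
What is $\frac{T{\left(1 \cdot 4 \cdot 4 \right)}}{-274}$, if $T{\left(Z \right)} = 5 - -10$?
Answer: $- \frac{15}{274} \approx -0.054745$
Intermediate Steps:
$T{\left(Z \right)} = 15$ ($T{\left(Z \right)} = 5 + 10 = 15$)
$\frac{T{\left(1 \cdot 4 \cdot 4 \right)}}{-274} = \frac{15}{-274} = 15 \left(- \frac{1}{274}\right) = - \frac{15}{274}$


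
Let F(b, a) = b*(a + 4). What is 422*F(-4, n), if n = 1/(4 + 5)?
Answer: -62456/9 ≈ -6939.6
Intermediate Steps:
n = ⅑ (n = 1/9 = ⅑ ≈ 0.11111)
F(b, a) = b*(4 + a)
422*F(-4, n) = 422*(-4*(4 + ⅑)) = 422*(-4*37/9) = 422*(-148/9) = -62456/9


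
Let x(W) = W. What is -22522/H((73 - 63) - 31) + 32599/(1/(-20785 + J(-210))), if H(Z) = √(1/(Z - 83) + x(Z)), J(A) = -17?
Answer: -678124398 + 45044*I*√56810/2185 ≈ -6.7812e+8 + 4913.6*I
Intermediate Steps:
H(Z) = √(Z + 1/(-83 + Z)) (H(Z) = √(1/(Z - 83) + Z) = √(1/(-83 + Z) + Z) = √(Z + 1/(-83 + Z)))
-22522/H((73 - 63) - 31) + 32599/(1/(-20785 + J(-210))) = -22522*(-2*I*√26)/√(1 + ((73 - 63) - 31)*(-83 + ((73 - 63) - 31))) + 32599/(1/(-20785 - 17)) = -22522*(-2*I*√26)/√(1 + (10 - 31)*(-83 + (10 - 31))) + 32599/(1/(-20802)) = -22522*(-2*I*√26)/√(1 - 21*(-83 - 21)) + 32599/(-1/20802) = -22522*(-2*I*√26)/√(1 - 21*(-104)) + 32599*(-20802) = -22522*(-2*I*√26/√(1 + 2184)) - 678124398 = -22522*(-2*I*√56810/2185) - 678124398 = -(-45044)*I*√56810/2185 - 678124398 = 45044*I*√56810/2185 - 678124398 = -678124398 + 45044*I*√56810/2185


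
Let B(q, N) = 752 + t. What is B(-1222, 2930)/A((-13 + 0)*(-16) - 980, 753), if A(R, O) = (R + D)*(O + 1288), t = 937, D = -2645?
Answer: -563/2324699 ≈ -0.00024218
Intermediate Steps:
B(q, N) = 1689 (B(q, N) = 752 + 937 = 1689)
A(R, O) = (-2645 + R)*(1288 + O) (A(R, O) = (R - 2645)*(O + 1288) = (-2645 + R)*(1288 + O))
B(-1222, 2930)/A((-13 + 0)*(-16) - 980, 753) = 1689/(-3406760 - 2645*753 + 1288*((-13 + 0)*(-16) - 980) + 753*((-13 + 0)*(-16) - 980)) = 1689/(-3406760 - 1991685 + 1288*(-13*(-16) - 980) + 753*(-13*(-16) - 980)) = 1689/(-3406760 - 1991685 + 1288*(208 - 980) + 753*(208 - 980)) = 1689/(-3406760 - 1991685 + 1288*(-772) + 753*(-772)) = 1689/(-3406760 - 1991685 - 994336 - 581316) = 1689/(-6974097) = 1689*(-1/6974097) = -563/2324699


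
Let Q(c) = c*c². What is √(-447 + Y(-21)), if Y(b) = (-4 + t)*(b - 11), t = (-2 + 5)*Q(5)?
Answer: I*√12319 ≈ 110.99*I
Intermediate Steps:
Q(c) = c³
t = 375 (t = (-2 + 5)*5³ = 3*125 = 375)
Y(b) = -4081 + 371*b (Y(b) = (-4 + 375)*(b - 11) = 371*(-11 + b) = -4081 + 371*b)
√(-447 + Y(-21)) = √(-447 + (-4081 + 371*(-21))) = √(-447 + (-4081 - 7791)) = √(-447 - 11872) = √(-12319) = I*√12319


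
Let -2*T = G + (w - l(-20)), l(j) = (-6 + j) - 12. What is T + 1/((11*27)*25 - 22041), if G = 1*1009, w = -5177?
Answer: 30182039/14616 ≈ 2065.0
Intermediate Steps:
l(j) = -18 + j
G = 1009
T = 2065 (T = -(1009 + (-5177 - (-18 - 20)))/2 = -(1009 + (-5177 - 1*(-38)))/2 = -(1009 + (-5177 + 38))/2 = -(1009 - 5139)/2 = -½*(-4130) = 2065)
T + 1/((11*27)*25 - 22041) = 2065 + 1/((11*27)*25 - 22041) = 2065 + 1/(297*25 - 22041) = 2065 + 1/(7425 - 22041) = 2065 + 1/(-14616) = 2065 - 1/14616 = 30182039/14616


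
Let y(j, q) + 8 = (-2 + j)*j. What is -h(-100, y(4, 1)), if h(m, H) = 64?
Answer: -64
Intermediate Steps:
y(j, q) = -8 + j*(-2 + j) (y(j, q) = -8 + (-2 + j)*j = -8 + j*(-2 + j))
-h(-100, y(4, 1)) = -1*64 = -64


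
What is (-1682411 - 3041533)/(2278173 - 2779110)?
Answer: 1574648/166979 ≈ 9.4302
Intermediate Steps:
(-1682411 - 3041533)/(2278173 - 2779110) = -4723944/(-500937) = -4723944*(-1/500937) = 1574648/166979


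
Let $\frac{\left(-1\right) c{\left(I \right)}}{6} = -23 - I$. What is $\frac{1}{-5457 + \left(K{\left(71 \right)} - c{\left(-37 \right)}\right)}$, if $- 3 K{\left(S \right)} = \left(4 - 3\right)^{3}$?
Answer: $- \frac{3}{16120} \approx -0.0001861$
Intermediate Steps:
$K{\left(S \right)} = - \frac{1}{3}$ ($K{\left(S \right)} = - \frac{\left(4 - 3\right)^{3}}{3} = - \frac{1^{3}}{3} = \left(- \frac{1}{3}\right) 1 = - \frac{1}{3}$)
$c{\left(I \right)} = 138 + 6 I$ ($c{\left(I \right)} = - 6 \left(-23 - I\right) = 138 + 6 I$)
$\frac{1}{-5457 + \left(K{\left(71 \right)} - c{\left(-37 \right)}\right)} = \frac{1}{-5457 - \left(\frac{415}{3} - 222\right)} = \frac{1}{-5457 - - \frac{251}{3}} = \frac{1}{-5457 + \left(- \frac{1}{3} + 84\right)} = \frac{1}{-5457 + \frac{251}{3}} = \frac{1}{- \frac{16120}{3}} = - \frac{3}{16120}$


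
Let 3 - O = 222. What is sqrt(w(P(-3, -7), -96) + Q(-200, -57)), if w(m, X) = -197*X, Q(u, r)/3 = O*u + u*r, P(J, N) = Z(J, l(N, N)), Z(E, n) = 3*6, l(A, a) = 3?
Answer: 248*sqrt(3) ≈ 429.55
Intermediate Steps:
Z(E, n) = 18
O = -219 (O = 3 - 1*222 = 3 - 222 = -219)
P(J, N) = 18
Q(u, r) = -657*u + 3*r*u (Q(u, r) = 3*(-219*u + u*r) = 3*(-219*u + r*u) = -657*u + 3*r*u)
sqrt(w(P(-3, -7), -96) + Q(-200, -57)) = sqrt(-197*(-96) + 3*(-200)*(-219 - 57)) = sqrt(18912 + 3*(-200)*(-276)) = sqrt(18912 + 165600) = sqrt(184512) = 248*sqrt(3)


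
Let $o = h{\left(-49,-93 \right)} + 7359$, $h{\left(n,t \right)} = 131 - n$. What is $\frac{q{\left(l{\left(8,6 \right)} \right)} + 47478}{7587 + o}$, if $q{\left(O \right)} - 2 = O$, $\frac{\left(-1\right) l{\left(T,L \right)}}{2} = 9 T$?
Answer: $\frac{23668}{7563} \approx 3.1294$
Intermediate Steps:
$l{\left(T,L \right)} = - 18 T$ ($l{\left(T,L \right)} = - 2 \cdot 9 T = - 18 T$)
$q{\left(O \right)} = 2 + O$
$o = 7539$ ($o = \left(131 - -49\right) + 7359 = \left(131 + 49\right) + 7359 = 180 + 7359 = 7539$)
$\frac{q{\left(l{\left(8,6 \right)} \right)} + 47478}{7587 + o} = \frac{\left(2 - 144\right) + 47478}{7587 + 7539} = \frac{\left(2 - 144\right) + 47478}{15126} = \left(-142 + 47478\right) \frac{1}{15126} = 47336 \cdot \frac{1}{15126} = \frac{23668}{7563}$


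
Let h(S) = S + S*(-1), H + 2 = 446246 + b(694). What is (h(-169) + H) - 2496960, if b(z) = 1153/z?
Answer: -1423195751/694 ≈ -2.0507e+6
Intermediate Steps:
H = 309694489/694 (H = -2 + (446246 + 1153/694) = -2 + 309695877/694 = 309694489/694 ≈ 4.4625e+5)
h(S) = 0 (h(S) = S - S = 0)
(h(-169) + H) - 2496960 = (0 + 309694489/694) - 2496960 = 309694489/694 - 2496960 = -1423195751/694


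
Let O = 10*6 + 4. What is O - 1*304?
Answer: -240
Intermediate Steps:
O = 64 (O = 60 + 4 = 64)
O - 1*304 = 64 - 1*304 = 64 - 304 = -240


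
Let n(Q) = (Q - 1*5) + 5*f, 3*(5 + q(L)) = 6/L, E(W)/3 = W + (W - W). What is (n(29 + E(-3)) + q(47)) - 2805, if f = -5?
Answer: -132538/47 ≈ -2820.0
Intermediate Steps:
E(W) = 3*W (E(W) = 3*(W + (W - W)) = 3*(W + 0) = 3*W)
q(L) = -5 + 2/L (q(L) = -5 + (6/L)/3 = -5 + 2/L)
n(Q) = -30 + Q (n(Q) = (Q - 1*5) + 5*(-5) = (Q - 5) - 25 = (-5 + Q) - 25 = -30 + Q)
(n(29 + E(-3)) + q(47)) - 2805 = ((-30 + (29 + 3*(-3))) + (-5 + 2/47)) - 2805 = ((-30 + (29 - 9)) + (-5 + 2*(1/47))) - 2805 = ((-30 + 20) + (-5 + 2/47)) - 2805 = (-10 - 233/47) - 2805 = -703/47 - 2805 = -132538/47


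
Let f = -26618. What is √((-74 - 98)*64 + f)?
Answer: I*√37626 ≈ 193.97*I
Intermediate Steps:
√((-74 - 98)*64 + f) = √((-74 - 98)*64 - 26618) = √(-172*64 - 26618) = √(-11008 - 26618) = √(-37626) = I*√37626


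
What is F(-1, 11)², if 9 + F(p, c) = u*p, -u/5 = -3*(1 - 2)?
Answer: 36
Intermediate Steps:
u = -15 (u = -(-15)*(1 - 2) = -(-15)*(-1) = -5*3 = -15)
F(p, c) = -9 - 15*p
F(-1, 11)² = (-9 - 15*(-1))² = (-9 + 15)² = 6² = 36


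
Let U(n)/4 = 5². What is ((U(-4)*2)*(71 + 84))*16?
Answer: 496000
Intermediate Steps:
U(n) = 100 (U(n) = 4*5² = 4*25 = 100)
((U(-4)*2)*(71 + 84))*16 = ((100*2)*(71 + 84))*16 = (200*155)*16 = 31000*16 = 496000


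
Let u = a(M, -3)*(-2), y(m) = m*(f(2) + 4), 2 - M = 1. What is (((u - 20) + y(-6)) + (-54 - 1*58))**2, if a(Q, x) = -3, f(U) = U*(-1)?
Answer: 19044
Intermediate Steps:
M = 1 (M = 2 - 1*1 = 2 - 1 = 1)
f(U) = -U
y(m) = 2*m (y(m) = m*(-1*2 + 4) = m*(-2 + 4) = m*2 = 2*m)
u = 6 (u = -3*(-2) = 6)
(((u - 20) + y(-6)) + (-54 - 1*58))**2 = (((6 - 20) + 2*(-6)) + (-54 - 1*58))**2 = ((-14 - 12) + (-54 - 58))**2 = (-26 - 112)**2 = (-138)**2 = 19044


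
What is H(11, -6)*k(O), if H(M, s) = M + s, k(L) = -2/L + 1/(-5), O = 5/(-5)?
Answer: 9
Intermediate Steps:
O = -1 (O = 5*(-⅕) = -1)
k(L) = -⅕ - 2/L (k(L) = -2/L + 1*(-⅕) = -2/L - ⅕ = -⅕ - 2/L)
H(11, -6)*k(O) = (11 - 6)*((⅕)*(-10 - 1*(-1))/(-1)) = 5*((⅕)*(-1)*(-10 + 1)) = 5*((⅕)*(-1)*(-9)) = 5*(9/5) = 9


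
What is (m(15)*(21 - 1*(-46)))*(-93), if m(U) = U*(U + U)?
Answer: -2803950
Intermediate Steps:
m(U) = 2*U² (m(U) = U*(2*U) = 2*U²)
(m(15)*(21 - 1*(-46)))*(-93) = ((2*15²)*(21 - 1*(-46)))*(-93) = ((2*225)*(21 + 46))*(-93) = (450*67)*(-93) = 30150*(-93) = -2803950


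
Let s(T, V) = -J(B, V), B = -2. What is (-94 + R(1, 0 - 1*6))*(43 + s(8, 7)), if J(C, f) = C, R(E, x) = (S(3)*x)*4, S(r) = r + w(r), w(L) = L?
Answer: -10710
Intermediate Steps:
S(r) = 2*r (S(r) = r + r = 2*r)
R(E, x) = 24*x (R(E, x) = ((2*3)*x)*4 = (6*x)*4 = 24*x)
s(T, V) = 2 (s(T, V) = -1*(-2) = 2)
(-94 + R(1, 0 - 1*6))*(43 + s(8, 7)) = (-94 + 24*(0 - 1*6))*(43 + 2) = (-94 + 24*(0 - 6))*45 = (-94 + 24*(-6))*45 = (-94 - 144)*45 = -238*45 = -10710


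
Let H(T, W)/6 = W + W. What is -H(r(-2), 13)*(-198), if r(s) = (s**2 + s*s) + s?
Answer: 30888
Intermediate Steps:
r(s) = s + 2*s**2 (r(s) = (s**2 + s**2) + s = 2*s**2 + s = s + 2*s**2)
H(T, W) = 12*W (H(T, W) = 6*(W + W) = 6*(2*W) = 12*W)
-H(r(-2), 13)*(-198) = -12*13*(-198) = -156*(-198) = -1*(-30888) = 30888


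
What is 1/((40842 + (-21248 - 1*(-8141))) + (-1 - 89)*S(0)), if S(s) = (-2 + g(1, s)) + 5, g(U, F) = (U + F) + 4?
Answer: 1/27015 ≈ 3.7016e-5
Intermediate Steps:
g(U, F) = 4 + F + U (g(U, F) = (F + U) + 4 = 4 + F + U)
S(s) = 8 + s (S(s) = (-2 + (4 + s + 1)) + 5 = (-2 + (5 + s)) + 5 = (3 + s) + 5 = 8 + s)
1/((40842 + (-21248 - 1*(-8141))) + (-1 - 89)*S(0)) = 1/((40842 + (-21248 - 1*(-8141))) + (-1 - 89)*(8 + 0)) = 1/((40842 + (-21248 + 8141)) - 90*8) = 1/((40842 - 13107) - 720) = 1/(27735 - 720) = 1/27015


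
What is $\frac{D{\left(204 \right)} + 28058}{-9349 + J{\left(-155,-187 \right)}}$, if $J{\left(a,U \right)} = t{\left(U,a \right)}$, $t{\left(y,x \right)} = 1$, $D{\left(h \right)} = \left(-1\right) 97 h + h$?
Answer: $- \frac{223}{246} \approx -0.9065$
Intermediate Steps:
$D{\left(h \right)} = - 96 h$ ($D{\left(h \right)} = - 97 h + h = - 96 h$)
$J{\left(a,U \right)} = 1$
$\frac{D{\left(204 \right)} + 28058}{-9349 + J{\left(-155,-187 \right)}} = \frac{\left(-96\right) 204 + 28058}{-9349 + 1} = \frac{-19584 + 28058}{-9348} = 8474 \left(- \frac{1}{9348}\right) = - \frac{223}{246}$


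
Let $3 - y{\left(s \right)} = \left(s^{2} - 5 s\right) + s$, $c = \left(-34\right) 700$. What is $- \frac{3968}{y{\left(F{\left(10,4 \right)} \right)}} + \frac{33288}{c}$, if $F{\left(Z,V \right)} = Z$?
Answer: $\frac{11567623}{169575} \approx 68.215$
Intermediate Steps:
$c = -23800$
$y{\left(s \right)} = 3 - s^{2} + 4 s$ ($y{\left(s \right)} = 3 - \left(\left(s^{2} - 5 s\right) + s\right) = 3 - \left(s^{2} - 4 s\right) = 3 - s^{2} + 4 s$)
$- \frac{3968}{y{\left(F{\left(10,4 \right)} \right)}} + \frac{33288}{c} = - \frac{3968}{3 - 10^{2} + 4 \cdot 10} + \frac{33288}{-23800} = - \frac{3968}{3 - 100 + 40} + 33288 \left(- \frac{1}{23800}\right) = - \frac{3968}{3 - 100 + 40} - \frac{4161}{2975} = - \frac{3968}{-57} - \frac{4161}{2975} = \left(-3968\right) \left(- \frac{1}{57}\right) - \frac{4161}{2975} = \frac{3968}{57} - \frac{4161}{2975} = \frac{11567623}{169575}$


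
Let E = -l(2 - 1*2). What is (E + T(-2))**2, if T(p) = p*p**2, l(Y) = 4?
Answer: 144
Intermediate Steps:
T(p) = p**3
E = -4 (E = -1*4 = -4)
(E + T(-2))**2 = (-4 + (-2)**3)**2 = (-4 - 8)**2 = (-12)**2 = 144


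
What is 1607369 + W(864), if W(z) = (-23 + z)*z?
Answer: 2333993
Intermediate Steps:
W(z) = z*(-23 + z)
1607369 + W(864) = 1607369 + 864*(-23 + 864) = 1607369 + 864*841 = 1607369 + 726624 = 2333993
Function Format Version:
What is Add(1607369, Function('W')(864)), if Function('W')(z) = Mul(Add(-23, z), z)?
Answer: 2333993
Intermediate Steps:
Function('W')(z) = Mul(z, Add(-23, z))
Add(1607369, Function('W')(864)) = Add(1607369, Mul(864, Add(-23, 864))) = Add(1607369, Mul(864, 841)) = Add(1607369, 726624) = 2333993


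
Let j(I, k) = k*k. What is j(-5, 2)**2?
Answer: 16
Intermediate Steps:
j(I, k) = k**2
j(-5, 2)**2 = (2**2)**2 = 4**2 = 16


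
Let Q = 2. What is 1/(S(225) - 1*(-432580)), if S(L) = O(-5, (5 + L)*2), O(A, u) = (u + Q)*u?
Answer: 1/645100 ≈ 1.5501e-6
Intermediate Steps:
O(A, u) = u*(2 + u) (O(A, u) = (u + 2)*u = (2 + u)*u = u*(2 + u))
S(L) = (10 + 2*L)*(12 + 2*L) (S(L) = ((5 + L)*2)*(2 + (5 + L)*2) = (10 + 2*L)*(2 + (10 + 2*L)) = (10 + 2*L)*(12 + 2*L))
1/(S(225) - 1*(-432580)) = 1/(4*(5 + 225)*(6 + 225) - 1*(-432580)) = 1/(4*230*231 + 432580) = 1/(212520 + 432580) = 1/645100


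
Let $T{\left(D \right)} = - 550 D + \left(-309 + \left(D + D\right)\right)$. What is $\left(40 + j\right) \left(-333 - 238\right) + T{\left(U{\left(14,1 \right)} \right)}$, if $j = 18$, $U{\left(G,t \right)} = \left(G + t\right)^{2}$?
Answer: $-156727$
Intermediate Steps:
$T{\left(D \right)} = -309 - 548 D$ ($T{\left(D \right)} = - 550 D + \left(-309 + 2 D\right) = -309 - 548 D$)
$\left(40 + j\right) \left(-333 - 238\right) + T{\left(U{\left(14,1 \right)} \right)} = \left(40 + 18\right) \left(-333 - 238\right) - \left(309 + 548 \left(14 + 1\right)^{2}\right) = 58 \left(-571\right) - \left(309 + 548 \cdot 15^{2}\right) = -33118 - 123609 = -156727$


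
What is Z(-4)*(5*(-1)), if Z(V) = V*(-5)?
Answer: -100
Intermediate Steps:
Z(V) = -5*V
Z(-4)*(5*(-1)) = (-5*(-4))*(5*(-1)) = 20*(-5) = -100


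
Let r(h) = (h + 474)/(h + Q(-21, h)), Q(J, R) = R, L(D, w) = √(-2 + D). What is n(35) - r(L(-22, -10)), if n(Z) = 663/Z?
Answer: 1291/70 + 79*I*√6/4 ≈ 18.443 + 48.377*I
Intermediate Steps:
r(h) = (474 + h)/(2*h) (r(h) = (h + 474)/(h + h) = (474 + h)/((2*h)) = (474 + h)*(1/(2*h)) = (474 + h)/(2*h))
n(35) - r(L(-22, -10)) = 663/35 - (474 + √(-2 - 22))/(2*(√(-2 - 22))) = 663*(1/35) - (474 + √(-24))/(2*(√(-24))) = 663/35 - (474 + 2*I*√6)/(2*(2*I*√6)) = 663/35 - (-I*√6/12)*(474 + 2*I*√6)/2 = 663/35 - (-1)*I*√6*(474 + 2*I*√6)/24 = 663/35 + I*√6*(474 + 2*I*√6)/24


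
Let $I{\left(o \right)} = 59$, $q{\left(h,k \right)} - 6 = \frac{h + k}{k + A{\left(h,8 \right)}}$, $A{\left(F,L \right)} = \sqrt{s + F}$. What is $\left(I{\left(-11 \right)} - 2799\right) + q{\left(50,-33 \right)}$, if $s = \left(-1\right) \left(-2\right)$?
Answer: $- \frac{166807}{61} - \frac{2 \sqrt{13}}{61} \approx -2734.7$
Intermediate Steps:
$s = 2$
$A{\left(F,L \right)} = \sqrt{2 + F}$
$q{\left(h,k \right)} = 6 + \frac{h + k}{k + \sqrt{2 + h}}$
$\left(I{\left(-11 \right)} - 2799\right) + q{\left(50,-33 \right)} = \left(59 - 2799\right) + \frac{50 + 6 \sqrt{2 + 50} + 7 \left(-33\right)}{-33 + \sqrt{2 + 50}} = -2740 + \frac{50 + 6 \sqrt{52} - 231}{-33 + \sqrt{52}} = -2740 + \frac{50 + 6 \cdot 2 \sqrt{13} - 231}{-33 + 2 \sqrt{13}} = -2740 + \frac{50 + 12 \sqrt{13} - 231}{-33 + 2 \sqrt{13}} = -2740 + \frac{-181 + 12 \sqrt{13}}{-33 + 2 \sqrt{13}}$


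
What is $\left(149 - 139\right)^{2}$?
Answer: $100$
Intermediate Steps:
$\left(149 - 139\right)^{2} = 10^{2} = 100$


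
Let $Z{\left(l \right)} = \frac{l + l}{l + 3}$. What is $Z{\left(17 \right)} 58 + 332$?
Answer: $\frac{2153}{5} \approx 430.6$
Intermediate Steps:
$Z{\left(l \right)} = \frac{2 l}{3 + l}$
$Z{\left(17 \right)} 58 + 332 = 2 \cdot 17 \frac{1}{3 + 17} \cdot 58 + 332 = 2 \cdot 17 \cdot \frac{1}{20} \cdot 58 + 332 = \frac{17}{10} \cdot 58 + 332 = \frac{493}{5} + 332 = \frac{2153}{5}$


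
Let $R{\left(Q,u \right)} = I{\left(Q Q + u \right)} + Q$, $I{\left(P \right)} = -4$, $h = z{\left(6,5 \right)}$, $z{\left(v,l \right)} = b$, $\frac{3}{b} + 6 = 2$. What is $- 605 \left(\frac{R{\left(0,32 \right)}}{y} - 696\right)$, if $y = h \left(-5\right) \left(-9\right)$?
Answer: $\frac{11367224}{27} \approx 4.2101 \cdot 10^{5}$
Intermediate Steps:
$b = - \frac{3}{4}$ ($b = \frac{3}{-6 + 2} = \frac{3}{-4} = 3 \left(- \frac{1}{4}\right) = - \frac{3}{4} \approx -0.75$)
$z{\left(v,l \right)} = - \frac{3}{4}$
$h = - \frac{3}{4} \approx -0.75$
$y = - \frac{135}{4}$ ($y = \left(- \frac{3}{4}\right) \left(-5\right) \left(-9\right) = \frac{15}{4} \left(-9\right) = - \frac{135}{4} \approx -33.75$)
$R{\left(Q,u \right)} = -4 + Q$
$- 605 \left(\frac{R{\left(0,32 \right)}}{y} - 696\right) = - 605 \left(\frac{-4 + 0}{- \frac{135}{4}} - 696\right) = - 605 \left(\left(-4\right) \left(- \frac{4}{135}\right) - 696\right) = - 605 \left(\frac{16}{135} - 696\right) = \left(-605\right) \left(- \frac{93944}{135}\right) = \frac{11367224}{27}$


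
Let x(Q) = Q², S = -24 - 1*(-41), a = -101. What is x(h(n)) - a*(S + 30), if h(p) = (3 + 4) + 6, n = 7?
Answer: 4916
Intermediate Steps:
S = 17 (S = -24 + 41 = 17)
h(p) = 13 (h(p) = 7 + 6 = 13)
x(h(n)) - a*(S + 30) = 13² - (-101)*(17 + 30) = 169 - (-101)*47 = 169 - 1*(-4747) = 169 + 4747 = 4916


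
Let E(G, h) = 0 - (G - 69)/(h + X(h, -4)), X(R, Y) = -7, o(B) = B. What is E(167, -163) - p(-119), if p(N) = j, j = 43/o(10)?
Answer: -633/170 ≈ -3.7235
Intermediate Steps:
j = 43/10 ≈ 4.3000
p(N) = 43/10
E(G, h) = -(-69 + G)/(-7 + h) (E(G, h) = 0 - (G - 69)/(h - 7) = 0 - (-69 + G)/(-7 + h) = -(-69 + G)/(-7 + h))
E(167, -163) - p(-119) = (69 - 1*167)/(-7 - 163) - 1*43/10 = (69 - 167)/(-170) - 43/10 = -1/170*(-98) - 43/10 = 49/85 - 43/10 = -633/170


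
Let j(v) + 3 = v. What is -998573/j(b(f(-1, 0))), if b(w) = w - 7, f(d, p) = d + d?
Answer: 998573/12 ≈ 83214.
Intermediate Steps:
f(d, p) = 2*d
b(w) = -7 + w
j(v) = -3 + v
-998573/j(b(f(-1, 0))) = -998573/(-3 + (-7 + 2*(-1))) = -998573/(-3 + (-7 - 2)) = -998573/(-3 - 9) = -998573/(-12) = -998573*(-1/12) = 998573/12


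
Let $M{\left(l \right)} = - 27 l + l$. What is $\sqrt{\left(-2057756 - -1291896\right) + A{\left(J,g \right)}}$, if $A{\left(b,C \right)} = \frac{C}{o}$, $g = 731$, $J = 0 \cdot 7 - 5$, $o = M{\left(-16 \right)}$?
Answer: $\frac{i \sqrt{8283522754}}{104} \approx 875.13 i$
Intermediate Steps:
$M{\left(l \right)} = - 26 l$
$o = 416$ ($o = \left(-26\right) \left(-16\right) = 416$)
$J = -5$ ($J = 0 - 5 = -5$)
$A{\left(b,C \right)} = \frac{C}{416}$
$\sqrt{\left(-2057756 - -1291896\right) + A{\left(J,g \right)}} = \sqrt{\left(-2057756 - -1291896\right) + \frac{1}{416} \cdot 731} = \sqrt{\left(-2057756 + 1291896\right) + \frac{731}{416}} = \sqrt{-765860 + \frac{731}{416}} = \sqrt{- \frac{318597029}{416}} = \frac{i \sqrt{8283522754}}{104}$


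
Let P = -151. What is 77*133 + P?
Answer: 10090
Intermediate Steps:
77*133 + P = 77*133 - 151 = 10241 - 151 = 10090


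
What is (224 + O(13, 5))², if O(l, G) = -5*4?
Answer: 41616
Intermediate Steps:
O(l, G) = -20
(224 + O(13, 5))² = (224 - 20)² = 204² = 41616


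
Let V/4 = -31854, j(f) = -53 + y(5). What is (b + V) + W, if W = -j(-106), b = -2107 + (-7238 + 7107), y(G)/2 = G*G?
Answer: -129651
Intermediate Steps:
y(G) = 2*G**2 (y(G) = 2*(G*G) = 2*G**2)
j(f) = -3 (j(f) = -53 + 2*5**2 = -53 + 2*25 = -53 + 50 = -3)
V = -127416 (V = 4*(-31854) = -127416)
b = -2238 (b = -2107 - 131 = -2238)
W = 3 (W = -1*(-3) = 3)
(b + V) + W = (-2238 - 127416) + 3 = -129654 + 3 = -129651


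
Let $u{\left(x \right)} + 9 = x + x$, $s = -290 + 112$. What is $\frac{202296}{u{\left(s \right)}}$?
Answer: $- \frac{202296}{365} \approx -554.24$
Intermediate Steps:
$s = -178$
$u{\left(x \right)} = -9 + 2 x$ ($u{\left(x \right)} = -9 + \left(x + x\right) = -9 + 2 x$)
$\frac{202296}{u{\left(s \right)}} = \frac{202296}{-9 + 2 \left(-178\right)} = \frac{202296}{-9 - 356} = \frac{202296}{-365} = 202296 \left(- \frac{1}{365}\right) = - \frac{202296}{365}$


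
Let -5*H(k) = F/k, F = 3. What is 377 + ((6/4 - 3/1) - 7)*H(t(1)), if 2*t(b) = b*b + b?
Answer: 3821/10 ≈ 382.10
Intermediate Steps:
t(b) = b/2 + b²/2 (t(b) = (b*b + b)/2 = (b² + b)/2 = (b + b²)/2 = b/2 + b²/2)
H(k) = -3/(5*k)
377 + ((6/4 - 3/1) - 7)*H(t(1)) = 377 + ((6/4 - 3/1) - 7)*(-3*2/(1 + 1)/5) = 377 + ((6*(¼) - 3*1) - 7)*(-3/(5*1)) = 377 + ((3/2 - 3) - 7)*(-⅗/1) = 377 + (-3/2 - 7)*(-⅗*1) = 377 - 17/2*(-⅗) = 377 + 51/10 = 3821/10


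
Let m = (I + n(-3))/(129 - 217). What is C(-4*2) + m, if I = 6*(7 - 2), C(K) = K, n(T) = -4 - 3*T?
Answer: -739/88 ≈ -8.3977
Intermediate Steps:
I = 30 (I = 6*5 = 30)
m = -35/88 (m = (30 + (-4 - 3*(-3)))/(129 - 217) = (30 + (-4 + 9))/(-88) = (30 + 5)*(-1/88) = 35*(-1/88) = -35/88 ≈ -0.39773)
C(-4*2) + m = -4*2 - 35/88 = -8 - 35/88 = -739/88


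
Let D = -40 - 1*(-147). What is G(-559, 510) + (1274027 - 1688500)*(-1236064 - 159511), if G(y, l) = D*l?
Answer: 578428211545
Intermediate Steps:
D = 107 (D = -40 + 147 = 107)
G(y, l) = 107*l
G(-559, 510) + (1274027 - 1688500)*(-1236064 - 159511) = 107*510 + (1274027 - 1688500)*(-1236064 - 159511) = 54570 - 414473*(-1395575) = 54570 + 578428156975 = 578428211545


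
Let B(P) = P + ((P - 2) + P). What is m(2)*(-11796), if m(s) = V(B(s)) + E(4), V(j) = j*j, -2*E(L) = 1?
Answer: -182838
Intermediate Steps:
E(L) = -½ (E(L) = -½*1 = -½)
B(P) = -2 + 3*P (B(P) = P + ((-2 + P) + P) = P + (-2 + 2*P) = -2 + 3*P)
V(j) = j²
m(s) = -½ + (-2 + 3*s)² (m(s) = (-2 + 3*s)² - ½ = -½ + (-2 + 3*s)²)
m(2)*(-11796) = (-½ + (-2 + 3*2)²)*(-11796) = (-½ + (-2 + 6)²)*(-11796) = (-½ + 4²)*(-11796) = (-½ + 16)*(-11796) = (31/2)*(-11796) = -182838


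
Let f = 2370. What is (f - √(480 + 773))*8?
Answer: 18960 - 8*√1253 ≈ 18677.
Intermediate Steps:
(f - √(480 + 773))*8 = (2370 - √(480 + 773))*8 = (2370 - √1253)*8 = 18960 - 8*√1253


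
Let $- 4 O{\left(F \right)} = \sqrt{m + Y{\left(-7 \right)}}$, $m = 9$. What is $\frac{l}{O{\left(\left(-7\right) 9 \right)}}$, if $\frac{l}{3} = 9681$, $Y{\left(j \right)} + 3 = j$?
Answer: $116172 i \approx 1.1617 \cdot 10^{5} i$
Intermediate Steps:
$Y{\left(j \right)} = -3 + j$
$O{\left(F \right)} = - \frac{i}{4}$ ($O{\left(F \right)} = - \frac{\sqrt{9 - 10}}{4} = - \frac{\sqrt{-1}}{4} = - \frac{i}{4}$)
$l = 29043$ ($l = 3 \cdot 9681 = 29043$)
$\frac{l}{O{\left(\left(-7\right) 9 \right)}} = \frac{29043}{\left(- \frac{1}{4}\right) i} = 29043 \cdot 4 i = 116172 i$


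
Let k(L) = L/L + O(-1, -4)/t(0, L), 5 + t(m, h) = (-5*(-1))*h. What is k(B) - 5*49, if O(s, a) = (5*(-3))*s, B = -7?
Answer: -1955/8 ≈ -244.38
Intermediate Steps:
O(s, a) = -15*s
t(m, h) = -5 + 5*h (t(m, h) = -5 + (-5*(-1))*h = -5 + 5*h)
k(L) = 1 + 15/(-5 + 5*L) (k(L) = L/L + (-15*(-1))/(-5 + 5*L) = 1 + 15/(-5 + 5*L))
k(B) - 5*49 = (2 - 7)/(-1 - 7) - 5*49 = -5/(-8) - 245 = -⅛*(-5) - 245 = 5/8 - 245 = -1955/8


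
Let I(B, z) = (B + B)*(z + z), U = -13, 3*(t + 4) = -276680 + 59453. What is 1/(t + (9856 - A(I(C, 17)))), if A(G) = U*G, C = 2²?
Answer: -1/59021 ≈ -1.6943e-5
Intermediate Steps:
t = -72413 (t = -4 + (-276680 + 59453)/3 = -4 + (⅓)*(-217227) = -4 - 72409 = -72413)
C = 4
I(B, z) = 4*B*z (I(B, z) = (2*B)*(2*z) = 4*B*z)
A(G) = -13*G
1/(t + (9856 - A(I(C, 17)))) = 1/(-72413 + (9856 - (-13)*4*4*17)) = 1/(-72413 + (9856 - (-13)*272)) = 1/(-72413 + (9856 - 1*(-3536))) = 1/(-72413 + (9856 + 3536)) = 1/(-72413 + 13392) = 1/(-59021) = -1/59021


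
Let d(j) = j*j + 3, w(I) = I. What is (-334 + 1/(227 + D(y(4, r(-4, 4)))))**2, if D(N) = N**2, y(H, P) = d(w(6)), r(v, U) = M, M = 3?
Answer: 340858636561/3055504 ≈ 1.1156e+5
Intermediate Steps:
r(v, U) = 3
d(j) = 3 + j**2 (d(j) = j**2 + 3 = 3 + j**2)
y(H, P) = 39 (y(H, P) = 3 + 6**2 = 3 + 36 = 39)
(-334 + 1/(227 + D(y(4, r(-4, 4)))))**2 = (-334 + 1/(227 + 39**2))**2 = (-334 + 1/(227 + 1521))**2 = (-334 + 1/1748)**2 = (-583831/1748)**2 = 340858636561/3055504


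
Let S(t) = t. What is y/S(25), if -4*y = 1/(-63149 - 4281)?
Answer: 1/6743000 ≈ 1.4830e-7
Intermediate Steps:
y = 1/269720 (y = -1/(4*(-63149 - 4281)) = -¼/(-67430) = -¼*(-1/67430) = 1/269720 ≈ 3.7075e-6)
y/S(25) = (1/269720)/25 = (1/269720)*(1/25) = 1/6743000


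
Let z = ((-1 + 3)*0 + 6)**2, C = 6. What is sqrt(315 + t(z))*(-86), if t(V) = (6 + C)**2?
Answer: -258*sqrt(51) ≈ -1842.5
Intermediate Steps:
z = 36 (z = (2*0 + 6)**2 = (0 + 6)**2 = 6**2 = 36)
t(V) = 144 (t(V) = (6 + 6)**2 = 12**2 = 144)
sqrt(315 + t(z))*(-86) = sqrt(315 + 144)*(-86) = sqrt(459)*(-86) = (3*sqrt(51))*(-86) = -258*sqrt(51)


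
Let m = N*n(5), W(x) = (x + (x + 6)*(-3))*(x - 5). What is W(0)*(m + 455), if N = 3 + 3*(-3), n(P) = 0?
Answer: 40950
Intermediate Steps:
W(x) = (-18 - 2*x)*(-5 + x) (W(x) = (x + (6 + x)*(-3))*(-5 + x) = (x + (-18 - 3*x))*(-5 + x) = (-18 - 2*x)*(-5 + x))
N = -6 (N = 3 - 9 = -6)
m = 0 (m = -6*0 = 0)
W(0)*(m + 455) = (90 - 8*0 - 2*0²)*(0 + 455) = (90 + 0 - 2*0)*455 = (90 + 0 + 0)*455 = 90*455 = 40950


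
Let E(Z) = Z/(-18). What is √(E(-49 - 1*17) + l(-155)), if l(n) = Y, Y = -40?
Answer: I*√327/3 ≈ 6.0277*I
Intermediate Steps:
l(n) = -40
E(Z) = -Z/18 (E(Z) = Z*(-1/18) = -Z/18)
√(E(-49 - 1*17) + l(-155)) = √(-(-49 - 1*17)/18 - 40) = √(-(-49 - 17)/18 - 40) = √(-1/18*(-66) - 40) = √(11/3 - 40) = √(-109/3) = I*√327/3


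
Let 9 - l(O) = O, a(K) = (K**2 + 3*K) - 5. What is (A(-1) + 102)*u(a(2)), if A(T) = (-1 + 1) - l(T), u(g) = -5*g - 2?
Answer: -2484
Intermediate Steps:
a(K) = -5 + K**2 + 3*K
l(O) = 9 - O
u(g) = -2 - 5*g
A(T) = -9 + T (A(T) = (-1 + 1) - (9 - T) = 0 + (-9 + T) = -9 + T)
(A(-1) + 102)*u(a(2)) = ((-9 - 1) + 102)*(-2 - 5*(-5 + 2**2 + 3*2)) = (-10 + 102)*(-2 - 5*(-5 + 4 + 6)) = 92*(-2 - 5*5) = 92*(-2 - 25) = 92*(-27) = -2484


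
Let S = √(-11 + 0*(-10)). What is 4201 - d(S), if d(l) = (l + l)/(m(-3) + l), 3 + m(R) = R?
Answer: 197425/47 + 12*I*√11/47 ≈ 4200.5 + 0.8468*I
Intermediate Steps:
m(R) = -3 + R
S = I*√11 (S = √(-11 + 0) = √(-11) = I*√11 ≈ 3.3166*I)
d(l) = 2*l/(-6 + l) (d(l) = (l + l)/((-3 - 3) + l) = (2*l)/(-6 + l) = 2*l/(-6 + l))
4201 - d(S) = 4201 - 2*I*√11/(-6 + I*√11)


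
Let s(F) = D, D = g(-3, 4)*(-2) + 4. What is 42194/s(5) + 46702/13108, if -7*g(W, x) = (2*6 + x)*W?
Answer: -14221974/3277 ≈ -4339.9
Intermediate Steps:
g(W, x) = -W*(12 + x)/7 (g(W, x) = -(2*6 + x)*W/7 = -(12 + x)*W/7 = -W*(12 + x)/7)
D = -68/7 (D = -1/7*(-3)*(12 + 4)*(-2) + 4 = -1/7*(-3)*16*(-2) + 4 = (48/7)*(-2) + 4 = -96/7 + 4 = -68/7 ≈ -9.7143)
s(F) = -68/7
42194/s(5) + 46702/13108 = 42194/(-68/7) + 46702/13108 = 42194*(-7/68) + 46702*(1/13108) = -8687/2 + 23351/6554 = -14221974/3277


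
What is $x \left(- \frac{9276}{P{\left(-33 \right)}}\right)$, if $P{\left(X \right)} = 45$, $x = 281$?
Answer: $- \frac{868852}{15} \approx -57923.0$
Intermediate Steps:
$x \left(- \frac{9276}{P{\left(-33 \right)}}\right) = 281 \left(- \frac{9276}{45}\right) = 281 \left(\left(-9276\right) \frac{1}{45}\right) = 281 \left(- \frac{3092}{15}\right) = - \frac{868852}{15}$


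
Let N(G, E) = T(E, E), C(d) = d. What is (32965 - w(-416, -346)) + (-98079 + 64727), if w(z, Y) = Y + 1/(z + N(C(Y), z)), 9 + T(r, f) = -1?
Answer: -17465/426 ≈ -40.998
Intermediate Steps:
T(r, f) = -10 (T(r, f) = -9 - 1 = -10)
N(G, E) = -10
w(z, Y) = Y + 1/(-10 + z) (w(z, Y) = Y + 1/(z - 10) = Y + 1/(-10 + z))
(32965 - w(-416, -346)) + (-98079 + 64727) = (32965 - (1 - 10*(-346) - 346*(-416))/(-10 - 416)) + (-98079 + 64727) = (32965 - (1 + 3460 + 143936)/(-426)) - 33352 = (32965 - (-1)*147397/426) - 33352 = (32965 - 1*(-147397/426)) - 33352 = (32965 + 147397/426) - 33352 = 14190487/426 - 33352 = -17465/426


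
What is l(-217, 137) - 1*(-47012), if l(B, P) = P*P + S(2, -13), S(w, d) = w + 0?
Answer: 65783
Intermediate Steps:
S(w, d) = w
l(B, P) = 2 + P² (l(B, P) = P*P + 2 = P² + 2 = 2 + P²)
l(-217, 137) - 1*(-47012) = (2 + 137²) - 1*(-47012) = (2 + 18769) + 47012 = 18771 + 47012 = 65783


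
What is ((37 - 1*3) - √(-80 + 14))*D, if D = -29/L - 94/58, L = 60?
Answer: -62237/870 + 3661*I*√66/1740 ≈ -71.537 + 17.093*I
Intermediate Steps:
D = -3661/1740 (D = -29/60 - 94/58 = -29*1/60 - 94*1/58 = -29/60 - 47/29 = -3661/1740 ≈ -2.1040)
((37 - 1*3) - √(-80 + 14))*D = ((37 - 1*3) - √(-80 + 14))*(-3661/1740) = ((37 - 3) - √(-66))*(-3661/1740) = (34 - I*√66)*(-3661/1740) = -62237/870 + 3661*I*√66/1740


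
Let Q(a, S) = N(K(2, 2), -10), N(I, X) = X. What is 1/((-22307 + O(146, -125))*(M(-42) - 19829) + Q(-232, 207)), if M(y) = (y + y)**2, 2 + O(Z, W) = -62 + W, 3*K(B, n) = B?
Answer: 1/287341398 ≈ 3.4802e-9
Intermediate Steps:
K(B, n) = B/3
O(Z, W) = -64 + W (O(Z, W) = -2 + (-62 + W) = -64 + W)
M(y) = 4*y**2 (M(y) = (2*y)**2 = 4*y**2)
Q(a, S) = -10
1/((-22307 + O(146, -125))*(M(-42) - 19829) + Q(-232, 207)) = 1/((-22307 + (-64 - 125))*(4*(-42)**2 - 19829) - 10) = 1/((-22307 - 189)*(4*1764 - 19829) - 10) = 1/(-22496*(7056 - 19829) - 10) = 1/(-22496*(-12773) - 10) = 1/(287341408 - 10) = 1/287341398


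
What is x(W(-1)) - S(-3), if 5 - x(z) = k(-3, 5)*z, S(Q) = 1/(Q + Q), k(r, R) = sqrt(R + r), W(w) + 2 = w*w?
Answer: 31/6 + sqrt(2) ≈ 6.5809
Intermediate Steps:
W(w) = -2 + w**2 (W(w) = -2 + w*w = -2 + w**2)
S(Q) = 1/(2*Q)
x(z) = 5 - z*sqrt(2) (x(z) = 5 - sqrt(5 - 3)*z = 5 - sqrt(2)*z = 5 - z*sqrt(2))
x(W(-1)) - S(-3) = (5 - (-2 + (-1)**2)*sqrt(2)) - 1/(2*(-3)) = (5 - (-2 + 1)*sqrt(2)) - (-1)/(2*3) = (5 - 1*(-1)*sqrt(2)) - 1*(-1/6) = (5 + sqrt(2)) + 1/6 = 31/6 + sqrt(2)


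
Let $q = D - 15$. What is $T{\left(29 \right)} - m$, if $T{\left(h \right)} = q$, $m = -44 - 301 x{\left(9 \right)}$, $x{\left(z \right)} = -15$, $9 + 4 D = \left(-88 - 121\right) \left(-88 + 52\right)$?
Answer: $- \frac{10429}{4} \approx -2607.3$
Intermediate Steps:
$D = \frac{7515}{4}$ ($D = - \frac{9}{4} + \frac{\left(-88 - 121\right) \left(-88 + 52\right)}{4} = - \frac{9}{4} + \frac{\left(-209\right) \left(-36\right)}{4} = - \frac{9}{4} + \frac{1}{4} \cdot 7524 = - \frac{9}{4} + 1881 = \frac{7515}{4} \approx 1878.8$)
$m = 4471$ ($m = -44 - -4515 = -44 + 4515 = 4471$)
$q = \frac{7455}{4}$ ($q = \frac{7515}{4} - 15 = \frac{7455}{4} \approx 1863.8$)
$T{\left(h \right)} = \frac{7455}{4}$
$T{\left(29 \right)} - m = \frac{7455}{4} - 4471 = - \frac{10429}{4}$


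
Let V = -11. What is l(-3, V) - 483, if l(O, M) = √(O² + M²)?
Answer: -483 + √130 ≈ -471.60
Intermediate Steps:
l(O, M) = √(M² + O²)
l(-3, V) - 483 = √((-11)² + (-3)²) - 483 = √(121 + 9) - 483 = √130 - 483 = -483 + √130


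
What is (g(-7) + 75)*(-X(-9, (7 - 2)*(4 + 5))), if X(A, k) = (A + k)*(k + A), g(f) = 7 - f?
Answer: -115344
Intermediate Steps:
X(A, k) = (A + k)² (X(A, k) = (A + k)*(A + k) = (A + k)²)
(g(-7) + 75)*(-X(-9, (7 - 2)*(4 + 5))) = ((7 - 1*(-7)) + 75)*(-(-9 + (7 - 2)*(4 + 5))²) = ((7 + 7) + 75)*(-(-9 + 5*9)²) = (14 + 75)*(-(-9 + 45)²) = 89*(-1*36²) = 89*(-1*1296) = 89*(-1296) = -115344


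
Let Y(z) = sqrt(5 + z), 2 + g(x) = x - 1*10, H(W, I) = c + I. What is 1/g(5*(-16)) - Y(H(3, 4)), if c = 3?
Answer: -1/92 - 2*sqrt(3) ≈ -3.4750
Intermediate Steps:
H(W, I) = 3 + I
g(x) = -12 + x (g(x) = -2 + (x - 1*10) = -2 + (x - 10) = -2 + (-10 + x) = -12 + x)
1/g(5*(-16)) - Y(H(3, 4)) = 1/(-12 + 5*(-16)) - sqrt(5 + (3 + 4)) = 1/(-12 - 80) - sqrt(5 + 7) = 1/(-92) - sqrt(12) = -1/92 - 2*sqrt(3)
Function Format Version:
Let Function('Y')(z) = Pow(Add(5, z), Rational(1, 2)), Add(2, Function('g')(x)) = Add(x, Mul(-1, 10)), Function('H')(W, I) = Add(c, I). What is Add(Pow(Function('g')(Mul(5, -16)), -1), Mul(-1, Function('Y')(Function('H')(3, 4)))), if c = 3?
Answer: Add(Rational(-1, 92), Mul(-2, Pow(3, Rational(1, 2)))) ≈ -3.4750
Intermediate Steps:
Function('H')(W, I) = Add(3, I)
Function('g')(x) = Add(-12, x) (Function('g')(x) = Add(-2, Add(x, Mul(-1, 10))) = Add(-2, Add(x, -10)) = Add(-2, Add(-10, x)) = Add(-12, x))
Add(Pow(Function('g')(Mul(5, -16)), -1), Mul(-1, Function('Y')(Function('H')(3, 4)))) = Add(Pow(Add(-12, Mul(5, -16)), -1), Mul(-1, Pow(Add(5, Add(3, 4)), Rational(1, 2)))) = Add(Pow(Add(-12, -80), -1), Mul(-1, Pow(Add(5, 7), Rational(1, 2)))) = Add(Pow(-92, -1), Mul(-1, Pow(12, Rational(1, 2)))) = Add(Rational(-1, 92), Mul(-1, Mul(2, Pow(3, Rational(1, 2))))) = Add(Rational(-1, 92), Mul(-2, Pow(3, Rational(1, 2))))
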